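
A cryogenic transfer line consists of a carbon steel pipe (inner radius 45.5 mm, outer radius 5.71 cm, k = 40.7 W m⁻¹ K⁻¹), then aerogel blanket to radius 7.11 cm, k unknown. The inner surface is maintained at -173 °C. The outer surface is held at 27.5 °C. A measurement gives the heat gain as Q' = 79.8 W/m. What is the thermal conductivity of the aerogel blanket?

ΣR = ΔT/Q' = |-173 − 27.5|/79.8 = 2.513 m·K/W
Known resistances:
  R'_carbon steel = ln(0.0571/0.0455)/(2πk) = 0.2271/(2π·40.7) = 8.880×10^-4 m·K/W
R_aerogel blanket = ΣR − ΣR_known = 2.513 − 8.880×10^-4 = 2.512 m·K/W
ln(r₂/r₁)/(2πk) = 2.512 ⇒ k = 0.2193/(2π·2.512) = 0.0139 W/m·K

k = 0.0139 W/m·K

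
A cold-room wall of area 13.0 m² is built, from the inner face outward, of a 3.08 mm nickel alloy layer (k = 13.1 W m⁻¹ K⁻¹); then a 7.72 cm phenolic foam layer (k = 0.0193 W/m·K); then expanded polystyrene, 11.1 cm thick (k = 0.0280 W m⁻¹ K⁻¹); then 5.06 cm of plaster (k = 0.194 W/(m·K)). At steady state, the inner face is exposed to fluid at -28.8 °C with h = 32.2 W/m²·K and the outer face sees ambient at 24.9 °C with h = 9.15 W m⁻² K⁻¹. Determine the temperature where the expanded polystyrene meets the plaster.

T = 22.5 °C

Treat each layer as a resistance in series:
  R_conv,in = 1/(hA) = 1/(32.2·13.0) = 0.002389 K/W
  R_nickel alloy = L/(kA) = 0.00308/(13.1·13.0) = 1.809×10^-5 K/W
  R_phenolic foam = L/(kA) = 0.0772/(0.0193·13.0) = 0.3077 K/W
  R_expanded polystyrene = L/(kA) = 0.111/(0.0280·13.0) = 0.3049 K/W
  R_plaster = L/(kA) = 0.0506/(0.194·13.0) = 0.02006 K/W
  R_conv,out = 1/(hA) = 1/(9.15·13.0) = 0.008407 K/W
ΣR = 0.002389 + 1.809×10^-5 + 0.3077 + 0.3049 + 0.02006 + 0.008407 = 0.6435 K/W
Q = ΔT/ΣR = (-28.8 °C − 24.9 °C)/0.6435 = -83.45 W
From the inner boundary to the expanded polystyrene/plaster interface, ΣR_partial = 0.6150 K/W.
T_interface = T_in − Q·ΣR_partial = -28.8 °C − (-83.45)(0.6150) = 22.5 °C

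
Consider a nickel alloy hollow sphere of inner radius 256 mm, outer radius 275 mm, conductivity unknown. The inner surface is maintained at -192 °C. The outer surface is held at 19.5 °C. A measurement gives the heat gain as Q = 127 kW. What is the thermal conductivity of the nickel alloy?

k = 12.9 W/m·K

ΣR = ΔT/Q = |-192 − 19.5|/1.27×10^5 = 0.001665 K/W
(1/r₁−1/r₂)/(4πk) = 0.001665 ⇒ k = 0.2699/(4π·0.001665) = 12.9 W/m·K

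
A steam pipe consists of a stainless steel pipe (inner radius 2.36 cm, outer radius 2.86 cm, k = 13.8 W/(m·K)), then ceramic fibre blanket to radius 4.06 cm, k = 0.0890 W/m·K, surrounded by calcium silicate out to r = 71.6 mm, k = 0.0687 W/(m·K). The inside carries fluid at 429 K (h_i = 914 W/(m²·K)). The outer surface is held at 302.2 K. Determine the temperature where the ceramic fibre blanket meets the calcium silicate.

Series thermal resistances, inner to outer:
  R'_conv,in = 1/(2πr h) = 1/(2π·0.0236·914) = 0.007378 m·K/W
  R'_stainless steel = ln(0.0286/0.0236)/(2πk) = 0.1922/(2π·13.8) = 0.002216 m·K/W
  R'_ceramic fibre blanket = ln(0.0406/0.0286)/(2πk) = 0.3504/(2π·0.0890) = 0.6265 m·K/W
  R'_calcium silicate = ln(0.0716/0.0406)/(2πk) = 0.5673/(2π·0.0687) = 1.314 m·K/W
ΣR = 0.007378 + 0.002216 + 0.6265 + 1.314 = 1.950 m·K/W
Q' = ΔT/ΣR = (429 K − 302.2 K)/1.950 = 65.03 W/m
From the inner boundary to the ceramic fibre blanket/calcium silicate interface, ΣR_partial = 0.6361 m·K/W.
T_interface = T_in − Q'·ΣR_partial = 429 K − (65.03)(0.6361) = 388 K

T = 388 K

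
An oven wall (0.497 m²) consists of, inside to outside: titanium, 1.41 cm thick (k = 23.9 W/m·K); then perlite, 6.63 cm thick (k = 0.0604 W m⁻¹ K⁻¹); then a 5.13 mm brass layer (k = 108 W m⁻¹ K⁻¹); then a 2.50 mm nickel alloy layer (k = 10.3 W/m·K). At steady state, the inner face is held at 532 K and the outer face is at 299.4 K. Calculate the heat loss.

Series thermal resistances, inner to outer:
  R_titanium = L/(kA) = 0.0141/(23.9·0.497) = 0.001187 K/W
  R_perlite = L/(kA) = 0.0663/(0.0604·0.497) = 2.209 K/W
  R_brass = L/(kA) = 0.00513/(108·0.497) = 9.557×10^-5 K/W
  R_nickel alloy = L/(kA) = 0.00250/(10.3·0.497) = 4.884×10^-4 K/W
ΣR = 0.001187 + 2.209 + 9.557×10^-5 + 4.884×10^-4 = 2.211 K/W
Q = ΔT/ΣR = (532 K − 299.4 K)/2.211 = 105 W

Q = 105 W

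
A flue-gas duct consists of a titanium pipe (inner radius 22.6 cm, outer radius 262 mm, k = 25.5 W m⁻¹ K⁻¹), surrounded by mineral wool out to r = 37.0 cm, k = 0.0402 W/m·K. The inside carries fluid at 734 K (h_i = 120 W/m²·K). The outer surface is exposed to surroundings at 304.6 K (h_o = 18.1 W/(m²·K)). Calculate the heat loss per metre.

Q' = 307 W/m

Resistance network (inner→outer):
  R'_conv,in = 1/(2πr h) = 1/(2π·0.226·120) = 0.005869 m·K/W
  R'_titanium = ln(0.262/0.226)/(2πk) = 0.1478/(2π·25.5) = 9.225×10^-4 m·K/W
  R'_mineral wool = ln(0.370/0.262)/(2πk) = 0.3452/(2π·0.0402) = 1.367 m·K/W
  R'_conv,out = 1/(2πr h) = 1/(2π·0.370·18.1) = 0.02377 m·K/W
ΣR = 0.005869 + 9.225×10^-4 + 1.367 + 0.02377 = 1.398 m·K/W
Q' = ΔT/ΣR = (734 K − 304.6 K)/1.398 = 307 W/m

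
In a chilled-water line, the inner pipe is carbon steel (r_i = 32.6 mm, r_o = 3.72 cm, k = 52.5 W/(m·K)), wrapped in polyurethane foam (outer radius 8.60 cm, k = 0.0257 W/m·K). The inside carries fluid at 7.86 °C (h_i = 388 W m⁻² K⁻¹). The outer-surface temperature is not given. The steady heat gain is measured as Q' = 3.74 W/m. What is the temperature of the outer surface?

T_out = 27.3 °C

Series resistances:
  R'_conv,in = 1/(2πr h) = 1/(2π·0.0326·388) = 0.01258 m·K/W
  R'_carbon steel = ln(0.0372/0.0326)/(2πk) = 0.1320/(2π·52.5) = 4.002×10^-4 m·K/W
  R'_polyurethane foam = ln(0.0860/0.0372)/(2πk) = 0.8380/(2π·0.0257) = 5.190 m·K/W
ΣR = 5.203 m·K/W
ΔT = Q'·ΣR = 3.74 × 5.203 = 19.46 K
Heat flows inward, so T_out = T_in + ΔT = 7.86 + 19.46 = 27.3 °C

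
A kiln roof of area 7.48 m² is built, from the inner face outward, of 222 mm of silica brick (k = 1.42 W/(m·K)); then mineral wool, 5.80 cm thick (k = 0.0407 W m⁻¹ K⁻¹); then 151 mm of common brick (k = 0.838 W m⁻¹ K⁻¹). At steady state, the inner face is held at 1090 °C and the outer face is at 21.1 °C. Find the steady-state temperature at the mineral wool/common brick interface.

T = 130 °C

Series thermal resistances, inner to outer:
  R_silica brick = L/(kA) = 0.222/(1.42·7.48) = 0.02090 K/W
  R_mineral wool = L/(kA) = 0.0580/(0.0407·7.48) = 0.1905 K/W
  R_common brick = L/(kA) = 0.151/(0.838·7.48) = 0.02409 K/W
ΣR = 0.02090 + 0.1905 + 0.02409 = 0.2355 K/W
Q = ΔT/ΣR = (1090 °C − 21.1 °C)/0.2355 = 4539 W
From the inner boundary to the mineral wool/common brick interface, ΣR_partial = 0.2114 K/W.
T_interface = T_in − Q·ΣR_partial = 1090 °C − (4539)(0.2114) = 130 °C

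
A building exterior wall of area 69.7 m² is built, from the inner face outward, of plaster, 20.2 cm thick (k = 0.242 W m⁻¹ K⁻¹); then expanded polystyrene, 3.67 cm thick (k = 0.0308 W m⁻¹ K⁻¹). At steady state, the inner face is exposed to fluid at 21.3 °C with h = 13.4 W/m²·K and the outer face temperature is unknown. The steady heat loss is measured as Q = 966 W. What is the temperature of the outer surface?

T_out = -7.82 °C

Sum the resistances:
  R_conv,in = 1/(hA) = 1/(13.4·69.7) = 0.001071 K/W
  R_plaster = L/(kA) = 0.202/(0.242·69.7) = 0.01198 K/W
  R_expanded polystyrene = L/(kA) = 0.0367/(0.0308·69.7) = 0.01710 K/W
ΣR = 0.03014 K/W
ΔT = Q·ΣR = 966 × 0.03014 = 29.12 K
Heat flows outward, so T_out = T_in − ΔT = 21.3 − 29.12 = -7.82 °C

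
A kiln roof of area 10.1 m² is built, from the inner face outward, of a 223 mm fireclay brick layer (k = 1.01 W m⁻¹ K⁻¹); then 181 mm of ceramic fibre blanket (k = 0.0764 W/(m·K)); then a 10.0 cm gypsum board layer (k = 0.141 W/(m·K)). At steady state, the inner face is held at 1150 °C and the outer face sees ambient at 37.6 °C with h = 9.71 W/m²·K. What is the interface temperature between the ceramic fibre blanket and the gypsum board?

Resistance network (inner→outer):
  R_fireclay brick = L/(kA) = 0.223/(1.01·10.1) = 0.02186 K/W
  R_ceramic fibre blanket = L/(kA) = 0.181/(0.0764·10.1) = 0.2346 K/W
  R_gypsum board = L/(kA) = 0.100/(0.141·10.1) = 0.07022 K/W
  R_conv,out = 1/(hA) = 1/(9.71·10.1) = 0.01020 K/W
ΣR = 0.02186 + 0.2346 + 0.07022 + 0.01020 = 0.3369 K/W
Q = ΔT/ΣR = (1150 °C − 37.6 °C)/0.3369 = 3302 W
From the inner boundary to the ceramic fibre blanket/gypsum board interface, ΣR_partial = 0.2565 K/W.
T_interface = T_in − Q·ΣR_partial = 1150 °C − (3302)(0.2565) = 303 °C

T = 303 °C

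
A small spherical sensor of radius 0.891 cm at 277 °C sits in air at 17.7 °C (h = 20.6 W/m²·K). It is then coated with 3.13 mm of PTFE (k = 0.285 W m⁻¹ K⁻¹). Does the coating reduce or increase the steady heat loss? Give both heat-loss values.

Critical radius for a sphere: r_cr = 2k/h = 0.0277 m = 2.77 cm.
Outer radius after coating: r₂ = 0.00891 + 0.00313 = 0.01204 m.
Since r₁ < r_cr and r₂ ≤ r_cr, the coating moves toward the maximum at r_cr — heat loss rises.
Bare: R = 1/(4πr₁²h) = 48.66 K/W; Q = 259.3/48.66 = 5.33 W.
Coated: R = R_cond + R_conv = 34.80 K/W; Q = 259.3/34.80 = 7.45 W.

increases: 5.33 → 7.45 W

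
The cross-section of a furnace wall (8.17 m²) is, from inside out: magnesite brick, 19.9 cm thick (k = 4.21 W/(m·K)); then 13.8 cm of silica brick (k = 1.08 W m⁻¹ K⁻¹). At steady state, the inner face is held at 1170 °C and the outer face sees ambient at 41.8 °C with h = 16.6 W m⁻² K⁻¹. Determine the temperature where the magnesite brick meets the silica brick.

T = 943 °C

Treat each layer as a resistance in series:
  R_magnesite brick = L/(kA) = 0.199/(4.21·8.17) = 0.005786 K/W
  R_silica brick = L/(kA) = 0.138/(1.08·8.17) = 0.01564 K/W
  R_conv,out = 1/(hA) = 1/(16.6·8.17) = 0.007373 K/W
ΣR = 0.005786 + 0.01564 + 0.007373 = 0.02880 K/W
Q = ΔT/ΣR = (1170 °C − 41.8 °C)/0.02880 = 39170 W
From the inner boundary to the magnesite brick/silica brick interface, ΣR_partial = 0.005786 K/W.
T_interface = T_in − Q·ΣR_partial = 1170 °C − (39170)(0.005786) = 943 °C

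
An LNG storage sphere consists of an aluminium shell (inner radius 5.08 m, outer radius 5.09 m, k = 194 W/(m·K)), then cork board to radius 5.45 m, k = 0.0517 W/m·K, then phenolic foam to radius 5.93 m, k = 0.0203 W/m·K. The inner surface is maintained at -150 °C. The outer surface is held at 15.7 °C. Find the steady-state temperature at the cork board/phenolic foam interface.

Resistance network (inner→outer):
  R_aluminium = (1/5.08 − 1/5.09)/(4πk) = 3.867×10^-4/(4π·194) = 1.586×10^-7 K/W
  R_cork board = (1/5.09 − 1/5.45)/(4πk) = 0.01298/(4π·0.0517) = 0.01998 K/W
  R_phenolic foam = (1/5.45 − 1/5.93)/(4πk) = 0.01485/(4π·0.0203) = 0.05822 K/W
ΣR = 1.586×10^-7 + 0.01998 + 0.05822 = 0.07820 K/W
Q = ΔT/ΣR = (-150 °C − 15.7 °C)/0.07820 = -2119 W
From the inner boundary to the cork board/phenolic foam interface, ΣR_partial = 0.01998 K/W.
T_interface = T_in − Q·ΣR_partial = -150 °C − (-2119)(0.01998) = -108 °C

T = -108 °C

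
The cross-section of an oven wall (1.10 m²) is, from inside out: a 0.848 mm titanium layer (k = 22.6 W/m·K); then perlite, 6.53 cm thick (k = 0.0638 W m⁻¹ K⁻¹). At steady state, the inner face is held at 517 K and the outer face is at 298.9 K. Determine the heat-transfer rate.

Series thermal resistances, inner to outer:
  R_titanium = L/(kA) = 8.48×10^-4/(22.6·1.10) = 3.411×10^-5 K/W
  R_perlite = L/(kA) = 0.0653/(0.0638·1.10) = 0.9305 K/W
ΣR = 3.411×10^-5 + 0.9305 = 0.9305 K/W
Q = ΔT/ΣR = (517 K − 298.9 K)/0.9305 = 234 W

Q = 234 W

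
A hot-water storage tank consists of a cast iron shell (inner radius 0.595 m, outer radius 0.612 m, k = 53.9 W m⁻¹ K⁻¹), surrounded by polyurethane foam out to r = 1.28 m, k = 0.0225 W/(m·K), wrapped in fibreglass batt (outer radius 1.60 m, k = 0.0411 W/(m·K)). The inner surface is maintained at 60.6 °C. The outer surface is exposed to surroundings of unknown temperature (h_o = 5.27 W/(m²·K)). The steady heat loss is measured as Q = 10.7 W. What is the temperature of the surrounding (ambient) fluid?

T_out = 25.0 °C

Sum the resistances:
  R_cast iron = (1/0.595 − 1/0.612)/(4πk) = 0.04669/(4π·53.9) = 6.893×10^-5 K/W
  R_polyurethane foam = (1/0.612 − 1/1.28)/(4πk) = 0.8527/(4π·0.0225) = 3.016 K/W
  R_fibreglass batt = (1/1.28 − 1/1.60)/(4πk) = 0.1562/(4π·0.0411) = 0.3025 K/W
  R_conv,out = 1/(4πr²h) = 1/(4π·1.60²·5.27) = 0.005898 K/W
ΣR = 3.324 K/W
ΔT = Q·ΣR = 10.7 × 3.324 = 35.57 K
Heat flows outward, so T_out = T_in − ΔT = 60.6 − 35.57 = 25.0 °C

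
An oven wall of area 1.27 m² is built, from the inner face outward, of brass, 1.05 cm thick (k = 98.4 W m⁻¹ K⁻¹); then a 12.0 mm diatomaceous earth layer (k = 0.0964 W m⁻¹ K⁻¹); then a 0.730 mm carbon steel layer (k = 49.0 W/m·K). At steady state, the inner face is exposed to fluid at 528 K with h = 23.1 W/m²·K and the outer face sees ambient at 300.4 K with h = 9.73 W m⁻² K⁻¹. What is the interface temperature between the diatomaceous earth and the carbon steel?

Series thermal resistances, inner to outer:
  R_conv,in = 1/(hA) = 1/(23.1·1.27) = 0.03409 K/W
  R_brass = L/(kA) = 0.0105/(98.4·1.27) = 8.402×10^-5 K/W
  R_diatomaceous earth = L/(kA) = 0.0120/(0.0964·1.27) = 0.09802 K/W
  R_carbon steel = L/(kA) = 7.30×10^-4/(49.0·1.27) = 1.173×10^-5 K/W
  R_conv,out = 1/(hA) = 1/(9.73·1.27) = 0.08093 K/W
ΣR = 0.03409 + 8.402×10^-5 + 0.09802 + 1.173×10^-5 + 0.08093 = 0.2131 K/W
Q = ΔT/ΣR = (528 K − 300.4 K)/0.2131 = 1068 W
From the inner boundary to the diatomaceous earth/carbon steel interface, ΣR_partial = 0.1322 K/W.
T_interface = T_in − Q·ΣR_partial = 528 K − (1068)(0.1322) = 387 K

T = 387 K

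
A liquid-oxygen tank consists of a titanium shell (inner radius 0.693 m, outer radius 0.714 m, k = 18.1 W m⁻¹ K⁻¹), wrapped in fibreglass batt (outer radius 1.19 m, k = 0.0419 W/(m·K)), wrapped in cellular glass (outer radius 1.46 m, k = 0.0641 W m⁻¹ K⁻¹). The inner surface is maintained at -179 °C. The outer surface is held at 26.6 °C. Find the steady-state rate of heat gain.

Series thermal resistances, inner to outer:
  R_titanium = (1/0.693 − 1/0.714)/(4πk) = 0.04244/(4π·18.1) = 1.866×10^-4 K/W
  R_fibreglass batt = (1/0.714 − 1/1.19)/(4πk) = 0.5602/(4π·0.0419) = 1.064 K/W
  R_cellular glass = (1/1.19 − 1/1.46)/(4πk) = 0.1554/(4π·0.0641) = 0.1929 K/W
ΣR = 1.866×10^-4 + 1.064 + 0.1929 = 1.257 K/W
Q = ΔT/ΣR = (-179 °C − 26.6 °C)/1.257 = -164 W
(Negative Q ⇒ heat flows inward; heat gain = 164 W.)

Q = 164 W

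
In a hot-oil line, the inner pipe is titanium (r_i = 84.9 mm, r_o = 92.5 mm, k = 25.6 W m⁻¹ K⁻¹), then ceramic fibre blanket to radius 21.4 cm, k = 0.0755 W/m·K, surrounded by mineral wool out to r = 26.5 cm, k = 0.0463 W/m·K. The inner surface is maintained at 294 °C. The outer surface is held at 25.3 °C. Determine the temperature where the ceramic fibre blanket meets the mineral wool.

Series thermal resistances, inner to outer:
  R'_titanium = ln(0.0925/0.0849)/(2πk) = 0.08573/(2π·25.6) = 5.330×10^-4 m·K/W
  R'_ceramic fibre blanket = ln(0.214/0.0925)/(2πk) = 0.8388/(2π·0.0755) = 1.768 m·K/W
  R'_mineral wool = ln(0.265/0.214)/(2πk) = 0.2138/(2π·0.0463) = 0.7348 m·K/W
ΣR = 5.330×10^-4 + 1.768 + 0.7348 = 2.503 m·K/W
Q' = ΔT/ΣR = (294 °C − 25.3 °C)/2.503 = 107.4 W/m
From the inner boundary to the ceramic fibre blanket/mineral wool interface, ΣR_partial = 1.769 m·K/W.
T_interface = T_in − Q'·ΣR_partial = 294 °C − (107.4)(1.769) = 104 °C

T = 104 °C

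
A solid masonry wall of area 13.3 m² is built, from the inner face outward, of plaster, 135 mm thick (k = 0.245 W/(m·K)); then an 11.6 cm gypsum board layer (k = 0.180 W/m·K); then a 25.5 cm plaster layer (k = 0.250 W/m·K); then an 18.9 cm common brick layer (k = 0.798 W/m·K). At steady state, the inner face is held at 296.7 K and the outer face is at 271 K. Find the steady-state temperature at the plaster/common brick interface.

T = 273.48 K

Series thermal resistances, inner to outer:
  R_plaster = L/(kA) = 0.135/(0.245·13.3) = 0.04143 K/W
  R_gypsum board = L/(kA) = 0.116/(0.180·13.3) = 0.04845 K/W
  R_plaster = L/(kA) = 0.255/(0.250·13.3) = 0.07669 K/W
  R_common brick = L/(kA) = 0.189/(0.798·13.3) = 0.01781 K/W
ΣR = 0.04143 + 0.04845 + 0.07669 + 0.01781 = 0.1844 K/W
Q = ΔT/ΣR = (296.7 K − 271 K)/0.1844 = 139.4 W
From the inner boundary to the plaster/common brick interface, ΣR_partial = 0.1666 K/W.
T_interface = T_in − Q·ΣR_partial = 296.7 K − (139.4)(0.1666) = 273.48 K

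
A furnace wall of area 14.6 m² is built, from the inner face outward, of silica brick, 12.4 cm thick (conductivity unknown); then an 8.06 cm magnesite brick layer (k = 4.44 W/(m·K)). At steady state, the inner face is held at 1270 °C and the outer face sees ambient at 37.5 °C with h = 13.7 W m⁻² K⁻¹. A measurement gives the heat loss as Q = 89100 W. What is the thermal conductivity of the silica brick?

k = 1.12 W/m·K

ΣR = ΔT/Q = |1270 − 37.5|/89100 = 0.01383 K/W
Known resistances:
  R_magnesite brick = L/(kA) = 0.0806/(4.44·14.6) = 0.001243 K/W
  R_conv,out = 1/(hA) = 1/(13.7·14.6) = 0.005000 K/W
R_silica brick = ΣR − ΣR_known = 0.01383 − 0.006243 = 0.007587 K/W
L/(kA) = 0.007587 ⇒ k = 0.124/(0.007587·14.6) = 1.12 W/m·K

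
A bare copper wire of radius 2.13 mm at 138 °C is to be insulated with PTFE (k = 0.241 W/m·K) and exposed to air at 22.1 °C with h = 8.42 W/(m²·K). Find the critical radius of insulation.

r_cr = 2.86 cm

For a cylinder, r_cr = k_ins/h = 0.241/8.42 = 0.0286 m = 2.86 cm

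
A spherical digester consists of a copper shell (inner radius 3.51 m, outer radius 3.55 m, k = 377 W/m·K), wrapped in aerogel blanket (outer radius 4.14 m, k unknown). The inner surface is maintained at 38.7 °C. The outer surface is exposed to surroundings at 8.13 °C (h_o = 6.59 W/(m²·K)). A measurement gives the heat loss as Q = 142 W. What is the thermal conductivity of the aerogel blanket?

k = 0.0149 W/m·K

ΣR = ΔT/Q = |38.7 − 8.13|/142 = 0.2153 K/W
Known resistances:
  R_copper = (1/3.51 − 1/3.55)/(4πk) = 0.003210/(4π·377) = 6.776×10^-7 K/W
  R_conv,out = 1/(4πr²h) = 1/(4π·4.14²·6.59) = 7.045×10^-4 K/W
R_aerogel blanket = ΣR − ΣR_known = 0.2153 − 7.052×10^-4 = 0.2146 K/W
(1/r₁−1/r₂)/(4πk) = 0.2146 ⇒ k = 0.04014/(4π·0.2146) = 0.0149 W/m·K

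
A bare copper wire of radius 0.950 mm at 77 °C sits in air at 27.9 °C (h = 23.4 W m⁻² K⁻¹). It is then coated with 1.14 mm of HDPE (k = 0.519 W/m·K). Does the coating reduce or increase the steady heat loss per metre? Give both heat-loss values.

Critical radius for a cylinder: r_cr = k/h = 0.0222 m = 2.22 cm.
Outer radius after coating: r₂ = 9.50×10^-4 + 0.00114 = 0.002090 m.
Since r₁ < r_cr and r₂ ≤ r_cr, the coating moves toward the maximum at r_cr — heat loss rises.
Bare: R = 1/(2πr₁h) = 7.159 m·K/W; Q = 49.1/7.159 = 6.86 W/m.
Coated: R = R_cond + R_conv = 3.496 m·K/W; Q = 49.1/3.496 = 14.0 W/m.

increases: 6.86 → 14.0 W/m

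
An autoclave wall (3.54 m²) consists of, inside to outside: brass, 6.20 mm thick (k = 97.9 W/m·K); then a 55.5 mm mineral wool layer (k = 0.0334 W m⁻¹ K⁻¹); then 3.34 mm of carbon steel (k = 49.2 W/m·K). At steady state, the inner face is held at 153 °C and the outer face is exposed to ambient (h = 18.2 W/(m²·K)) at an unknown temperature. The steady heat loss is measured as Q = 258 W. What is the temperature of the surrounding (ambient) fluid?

Series resistances:
  R_brass = L/(kA) = 0.00620/(97.9·3.54) = 1.789×10^-5 K/W
  R_mineral wool = L/(kA) = 0.0555/(0.0334·3.54) = 0.4694 K/W
  R_carbon steel = L/(kA) = 0.00334/(49.2·3.54) = 1.918×10^-5 K/W
  R_conv,out = 1/(hA) = 1/(18.2·3.54) = 0.01552 K/W
ΣR = 0.4850 K/W
ΔT = Q·ΣR = 258 × 0.4850 = 125.1 K
Heat flows outward, so T_out = T_in − ΔT = 153 − 125.1 = 27.9 °C

T_out = 27.9 °C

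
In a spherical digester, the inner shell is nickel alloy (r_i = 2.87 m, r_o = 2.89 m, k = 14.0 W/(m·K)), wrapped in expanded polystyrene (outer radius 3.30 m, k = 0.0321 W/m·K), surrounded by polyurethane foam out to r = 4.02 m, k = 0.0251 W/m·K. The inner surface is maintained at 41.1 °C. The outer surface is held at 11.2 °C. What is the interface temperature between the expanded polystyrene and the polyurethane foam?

Series thermal resistances, inner to outer:
  R_nickel alloy = (1/2.87 − 1/2.89)/(4πk) = 0.002411/(4π·14.0) = 1.371×10^-5 K/W
  R_expanded polystyrene = (1/2.89 − 1/3.30)/(4πk) = 0.04299/(4π·0.0321) = 0.1066 K/W
  R_polyurethane foam = (1/3.30 − 1/4.02)/(4πk) = 0.05427/(4π·0.0251) = 0.1721 K/W
ΣR = 1.371×10^-5 + 0.1066 + 0.1721 = 0.2787 K/W
Q = ΔT/ΣR = (41.1 °C − 11.2 °C)/0.2787 = 107.3 W
From the inner boundary to the expanded polystyrene/polyurethane foam interface, ΣR_partial = 0.1066 K/W.
T_interface = T_in − Q·ΣR_partial = 41.1 °C − (107.3)(0.1066) = 29.7 °C

T = 29.7 °C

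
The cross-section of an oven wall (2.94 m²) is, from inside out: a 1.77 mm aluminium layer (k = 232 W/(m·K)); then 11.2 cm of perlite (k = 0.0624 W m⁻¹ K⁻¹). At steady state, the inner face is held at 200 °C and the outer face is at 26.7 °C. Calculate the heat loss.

Q = 284 W

Resistance network (inner→outer):
  R_aluminium = L/(kA) = 0.00177/(232·2.94) = 2.595×10^-6 K/W
  R_perlite = L/(kA) = 0.112/(0.0624·2.94) = 0.6105 K/W
ΣR = 2.595×10^-6 + 0.6105 = 0.6105 K/W
Q = ΔT/ΣR = (200 °C − 26.7 °C)/0.6105 = 284 W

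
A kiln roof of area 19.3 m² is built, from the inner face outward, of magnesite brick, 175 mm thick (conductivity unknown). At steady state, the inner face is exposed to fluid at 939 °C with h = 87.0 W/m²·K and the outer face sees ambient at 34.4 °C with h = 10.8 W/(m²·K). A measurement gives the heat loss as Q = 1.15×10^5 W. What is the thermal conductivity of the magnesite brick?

ΣR = ΔT/Q = |939 − 34.4|/1.15×10^5 = 0.007866 K/W
Known resistances:
  R_conv,in = 1/(hA) = 1/(87.0·19.3) = 5.956×10^-4 K/W
  R_conv,out = 1/(hA) = 1/(10.8·19.3) = 0.004798 K/W
R_magnesite brick = ΣR − ΣR_known = 0.007866 − 0.005394 = 0.002472 K/W
L/(kA) = 0.002472 ⇒ k = 0.175/(0.002472·19.3) = 3.67 W/m·K

k = 3.67 W/m·K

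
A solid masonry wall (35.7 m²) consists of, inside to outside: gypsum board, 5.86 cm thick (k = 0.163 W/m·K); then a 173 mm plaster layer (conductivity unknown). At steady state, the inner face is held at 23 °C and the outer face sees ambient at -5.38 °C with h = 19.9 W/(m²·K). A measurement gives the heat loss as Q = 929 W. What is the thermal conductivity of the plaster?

ΣR = ΔT/Q = |23 − -5.38|/929 = 0.03055 K/W
Known resistances:
  R_gypsum board = L/(kA) = 0.0586/(0.163·35.7) = 0.01007 K/W
  R_conv,out = 1/(hA) = 1/(19.9·35.7) = 0.001408 K/W
R_plaster = ΣR − ΣR_known = 0.03055 − 0.01148 = 0.01907 K/W
L/(kA) = 0.01907 ⇒ k = 0.173/(0.01907·35.7) = 0.254 W/m·K

k = 0.254 W/m·K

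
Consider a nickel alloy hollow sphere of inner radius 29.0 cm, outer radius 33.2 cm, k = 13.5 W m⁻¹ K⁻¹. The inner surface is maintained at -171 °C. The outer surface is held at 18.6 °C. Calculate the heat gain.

Q = 4πk·ΔT/(1/r₁ − 1/r₂) = 4π × 13.5 × 189.6 / (1/0.290 − 1/0.332) = 73700 W

Q = 73.7 kW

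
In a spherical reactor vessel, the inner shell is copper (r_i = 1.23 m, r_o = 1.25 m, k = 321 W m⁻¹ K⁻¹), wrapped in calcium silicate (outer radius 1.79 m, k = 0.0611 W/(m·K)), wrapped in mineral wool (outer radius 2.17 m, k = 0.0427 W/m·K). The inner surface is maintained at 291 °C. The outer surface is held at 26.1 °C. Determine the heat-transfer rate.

Resistance network (inner→outer):
  R_copper = (1/1.23 − 1/1.25)/(4πk) = 0.01301/(4π·321) = 3.225×10^-6 K/W
  R_calcium silicate = (1/1.25 − 1/1.79)/(4πk) = 0.2413/(4π·0.0611) = 0.3143 K/W
  R_mineral wool = (1/1.79 − 1/2.17)/(4πk) = 0.09783/(4π·0.0427) = 0.1823 K/W
ΣR = 3.225×10^-6 + 0.3143 + 0.1823 = 0.4966 K/W
Q = ΔT/ΣR = (291 °C − 26.1 °C)/0.4966 = 533 W

Q = 533 W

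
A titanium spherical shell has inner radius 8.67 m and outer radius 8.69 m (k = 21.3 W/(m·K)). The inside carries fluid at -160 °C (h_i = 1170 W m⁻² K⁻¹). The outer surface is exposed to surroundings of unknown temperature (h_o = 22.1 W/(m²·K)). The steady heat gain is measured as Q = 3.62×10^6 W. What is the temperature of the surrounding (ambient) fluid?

T_out = 19.5 °C

Series resistances:
  R_conv,in = 1/(4πr²h) = 1/(4π·8.67²·1170) = 9.048×10^-7 K/W
  R_titanium = (1/8.67 − 1/8.69)/(4πk) = 2.655×10^-4/(4π·21.3) = 9.917×10^-7 K/W
  R_conv,out = 1/(4πr²h) = 1/(4π·8.69²·22.1) = 4.768×10^-5 K/W
ΣR = 4.958×10^-5 K/W
ΔT = Q·ΣR = 3.62×10^6 × 4.958×10^-5 = 179.5 K
Heat flows inward, so T_out = T_in + ΔT = -160 + 179.5 = 19.5 °C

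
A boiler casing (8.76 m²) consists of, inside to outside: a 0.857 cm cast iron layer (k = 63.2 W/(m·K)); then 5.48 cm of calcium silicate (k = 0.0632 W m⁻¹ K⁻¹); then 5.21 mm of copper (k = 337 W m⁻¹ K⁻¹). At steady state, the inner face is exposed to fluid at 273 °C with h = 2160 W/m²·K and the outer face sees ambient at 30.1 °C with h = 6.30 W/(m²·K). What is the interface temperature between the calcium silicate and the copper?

T = 67.7 °C

Treat each layer as a resistance in series:
  R_conv,in = 1/(hA) = 1/(2160·8.76) = 5.285×10^-5 K/W
  R_cast iron = L/(kA) = 0.00857/(63.2·8.76) = 1.548×10^-5 K/W
  R_calcium silicate = L/(kA) = 0.0548/(0.0632·8.76) = 0.09898 K/W
  R_copper = L/(kA) = 0.00521/(337·8.76) = 1.765×10^-6 K/W
  R_conv,out = 1/(hA) = 1/(6.30·8.76) = 0.01812 K/W
ΣR = 5.285×10^-5 + 1.548×10^-5 + 0.09898 + 1.765×10^-6 + 0.01812 = 0.1172 K/W
Q = ΔT/ΣR = (273 °C − 30.1 °C)/0.1172 = 2073 W
From the inner boundary to the calcium silicate/copper interface, ΣR_partial = 0.09905 K/W.
T_interface = T_in − Q·ΣR_partial = 273 °C − (2073)(0.09905) = 67.7 °C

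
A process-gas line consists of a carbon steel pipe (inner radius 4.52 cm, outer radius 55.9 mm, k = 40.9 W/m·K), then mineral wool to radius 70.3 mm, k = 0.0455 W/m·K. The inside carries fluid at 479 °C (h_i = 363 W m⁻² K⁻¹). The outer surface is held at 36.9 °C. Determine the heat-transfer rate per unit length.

Q' = 544 W/m

Resistance network (inner→outer):
  R'_conv,in = 1/(2πr h) = 1/(2π·0.0452·363) = 0.009700 m·K/W
  R'_carbon steel = ln(0.0559/0.0452)/(2πk) = 0.2125/(2π·40.9) = 8.268×10^-4 m·K/W
  R'_mineral wool = ln(0.0703/0.0559)/(2πk) = 0.2292/(2π·0.0455) = 0.8017 m·K/W
ΣR = 0.009700 + 8.268×10^-4 + 0.8017 = 0.8122 m·K/W
Q' = ΔT/ΣR = (479 °C − 36.9 °C)/0.8122 = 544 W/m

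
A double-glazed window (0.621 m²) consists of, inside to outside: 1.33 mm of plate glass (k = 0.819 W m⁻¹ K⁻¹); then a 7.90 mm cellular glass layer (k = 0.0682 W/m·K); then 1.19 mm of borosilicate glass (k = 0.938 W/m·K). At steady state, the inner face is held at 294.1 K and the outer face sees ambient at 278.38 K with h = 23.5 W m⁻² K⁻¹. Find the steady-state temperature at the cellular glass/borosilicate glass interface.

Treat each layer as a resistance in series:
  R_plate glass = L/(kA) = 0.00133/(0.819·0.621) = 0.002615 K/W
  R_cellular glass = L/(kA) = 0.00790/(0.0682·0.621) = 0.1865 K/W
  R_borosilicate glass = L/(kA) = 0.00119/(0.938·0.621) = 0.002043 K/W
  R_conv,out = 1/(hA) = 1/(23.5·0.621) = 0.06852 K/W
ΣR = 0.002615 + 0.1865 + 0.002043 + 0.06852 = 0.2597 K/W
Q = ΔT/ΣR = (294.1 K − 278.38 K)/0.2597 = 60.53 W
From the inner boundary to the cellular glass/borosilicate glass interface, ΣR_partial = 0.1891 K/W.
T_interface = T_in − Q·ΣR_partial = 294.1 K − (60.53)(0.1891) = 282.65 K

T = 282.65 K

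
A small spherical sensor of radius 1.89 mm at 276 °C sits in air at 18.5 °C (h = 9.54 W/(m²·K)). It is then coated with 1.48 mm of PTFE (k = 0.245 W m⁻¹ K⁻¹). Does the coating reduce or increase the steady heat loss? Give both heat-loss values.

Critical radius for a sphere: r_cr = 2k/h = 0.0514 m = 5.14 cm.
Outer radius after coating: r₂ = 0.00189 + 0.00148 = 0.00337 m.
Since r₁ < r_cr and r₂ ≤ r_cr, the coating moves toward the maximum at r_cr — heat loss rises.
Bare: R = 1/(4πr₁²h) = 2335 K/W; Q = 257.5/2335 = 0.110 W.
Coated: R = R_cond + R_conv = 810.0 K/W; Q = 257.5/810.0 = 0.318 W.

increases: 0.110 → 0.318 W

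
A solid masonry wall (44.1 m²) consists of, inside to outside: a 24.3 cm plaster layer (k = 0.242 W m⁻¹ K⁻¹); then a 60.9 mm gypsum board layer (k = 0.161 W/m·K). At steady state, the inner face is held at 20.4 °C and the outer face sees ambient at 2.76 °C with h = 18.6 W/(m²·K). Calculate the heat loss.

Q = 542 W

Resistance network (inner→outer):
  R_plaster = L/(kA) = 0.243/(0.242·44.1) = 0.02277 K/W
  R_gypsum board = L/(kA) = 0.0609/(0.161·44.1) = 0.008577 K/W
  R_conv,out = 1/(hA) = 1/(18.6·44.1) = 0.001219 K/W
ΣR = 0.02277 + 0.008577 + 0.001219 = 0.03257 K/W
Q = ΔT/ΣR = (20.4 °C − 2.76 °C)/0.03257 = 542 W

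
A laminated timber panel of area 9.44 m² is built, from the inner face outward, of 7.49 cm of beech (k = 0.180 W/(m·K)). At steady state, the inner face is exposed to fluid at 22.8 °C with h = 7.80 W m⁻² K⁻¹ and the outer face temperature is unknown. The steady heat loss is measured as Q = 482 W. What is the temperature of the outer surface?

T_out = -4.99 °C

Series resistances:
  R_conv,in = 1/(hA) = 1/(7.80·9.44) = 0.01358 K/W
  R_beech = L/(kA) = 0.0749/(0.180·9.44) = 0.04408 K/W
ΣR = 0.05766 K/W
ΔT = Q·ΣR = 482 × 0.05766 = 27.79 K
Heat flows outward, so T_out = T_in − ΔT = 22.8 − 27.79 = -4.99 °C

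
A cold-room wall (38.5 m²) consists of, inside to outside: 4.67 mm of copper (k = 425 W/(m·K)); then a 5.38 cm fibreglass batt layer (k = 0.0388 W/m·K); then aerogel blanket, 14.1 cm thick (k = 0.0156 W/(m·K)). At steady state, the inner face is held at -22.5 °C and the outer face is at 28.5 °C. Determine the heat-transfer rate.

Q = 188 W

Resistance network (inner→outer):
  R_copper = L/(kA) = 0.00467/(425·38.5) = 2.854×10^-7 K/W
  R_fibreglass batt = L/(kA) = 0.0538/(0.0388·38.5) = 0.03602 K/W
  R_aerogel blanket = L/(kA) = 0.141/(0.0156·38.5) = 0.2348 K/W
ΣR = 2.854×10^-7 + 0.03602 + 0.2348 = 0.2708 K/W
Q = ΔT/ΣR = (-22.5 °C − 28.5 °C)/0.2708 = -188 W
(Negative Q ⇒ heat flows inward; heat gain = 188 W.)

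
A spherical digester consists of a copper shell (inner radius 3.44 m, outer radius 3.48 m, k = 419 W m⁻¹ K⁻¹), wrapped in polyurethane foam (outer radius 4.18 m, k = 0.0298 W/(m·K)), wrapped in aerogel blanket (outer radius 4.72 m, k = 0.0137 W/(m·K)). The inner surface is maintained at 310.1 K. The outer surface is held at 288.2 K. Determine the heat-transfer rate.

Series thermal resistances, inner to outer:
  R_copper = (1/3.44 − 1/3.48)/(4πk) = 0.003341/(4π·419) = 6.346×10^-7 K/W
  R_polyurethane foam = (1/3.48 − 1/4.18)/(4πk) = 0.04812/(4π·0.0298) = 0.1285 K/W
  R_aerogel blanket = (1/4.18 − 1/4.72)/(4πk) = 0.02737/(4π·0.0137) = 0.1590 K/W
ΣR = 6.346×10^-7 + 0.1285 + 0.1590 = 0.2875 K/W
Q = ΔT/ΣR = (310.1 K − 288.2 K)/0.2875 = 76.2 W

Q = 76.2 W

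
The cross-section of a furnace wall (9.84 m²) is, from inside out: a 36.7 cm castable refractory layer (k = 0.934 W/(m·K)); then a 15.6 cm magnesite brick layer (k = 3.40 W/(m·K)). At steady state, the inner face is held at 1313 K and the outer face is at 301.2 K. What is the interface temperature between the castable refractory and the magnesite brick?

Resistance network (inner→outer):
  R_castable refractory = L/(kA) = 0.367/(0.934·9.84) = 0.03993 K/W
  R_magnesite brick = L/(kA) = 0.156/(3.40·9.84) = 0.004663 K/W
ΣR = 0.03993 + 0.004663 = 0.04459 K/W
Q = ΔT/ΣR = (1313 K − 301.2 K)/0.04459 = 22690 W
From the inner boundary to the castable refractory/magnesite brick interface, ΣR_partial = 0.03993 K/W.
T_interface = T_in − Q·ΣR_partial = 1313 K − (22690)(0.03993) = 407 K

T = 407 K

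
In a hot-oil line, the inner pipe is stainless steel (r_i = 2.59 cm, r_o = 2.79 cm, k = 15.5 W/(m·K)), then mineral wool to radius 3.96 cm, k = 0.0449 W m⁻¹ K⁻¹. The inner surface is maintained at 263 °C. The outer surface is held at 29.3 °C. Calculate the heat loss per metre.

Treat each layer as a resistance in series:
  R'_stainless steel = ln(0.0279/0.0259)/(2πk) = 0.07438/(2π·15.5) = 7.638×10^-4 m·K/W
  R'_mineral wool = ln(0.0396/0.0279)/(2πk) = 0.3502/(2π·0.0449) = 1.241 m·K/W
ΣR = 7.638×10^-4 + 1.241 = 1.242 m·K/W
Q' = ΔT/ΣR = (263 °C − 29.3 °C)/1.242 = 188 W/m

Q' = 188 W/m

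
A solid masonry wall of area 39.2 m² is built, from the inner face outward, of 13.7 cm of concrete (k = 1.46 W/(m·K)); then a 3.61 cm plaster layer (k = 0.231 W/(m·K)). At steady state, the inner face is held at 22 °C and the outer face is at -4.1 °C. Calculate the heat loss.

Treat each layer as a resistance in series:
  R_concrete = L/(kA) = 0.137/(1.46·39.2) = 0.002394 K/W
  R_plaster = L/(kA) = 0.0361/(0.231·39.2) = 0.003987 K/W
ΣR = 0.002394 + 0.003987 = 0.006381 K/W
Q = ΔT/ΣR = (22 °C − -4.1 °C)/0.006381 = 4090 W

Q = 4.09 kW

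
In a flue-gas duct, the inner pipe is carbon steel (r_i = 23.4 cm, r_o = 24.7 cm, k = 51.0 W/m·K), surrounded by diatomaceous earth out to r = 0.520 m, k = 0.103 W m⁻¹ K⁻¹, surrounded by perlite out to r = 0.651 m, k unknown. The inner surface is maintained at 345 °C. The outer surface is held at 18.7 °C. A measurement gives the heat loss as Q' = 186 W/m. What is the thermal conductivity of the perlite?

k = 0.0592 W/m·K

ΣR = ΔT/Q' = |345 − 18.7|/186 = 1.754 m·K/W
Known resistances:
  R'_carbon steel = ln(0.247/0.234)/(2πk) = 0.05407/(2π·51.0) = 1.687×10^-4 m·K/W
  R'_diatomaceous earth = ln(0.520/0.247)/(2πk) = 0.7444/(2π·0.103) = 1.150 m·K/W
R_perlite = ΣR − ΣR_known = 1.754 − 1.150 = 0.6040 m·K/W
ln(r₂/r₁)/(2πk) = 0.6040 ⇒ k = 0.2247/(2π·0.6040) = 0.0592 W/m·K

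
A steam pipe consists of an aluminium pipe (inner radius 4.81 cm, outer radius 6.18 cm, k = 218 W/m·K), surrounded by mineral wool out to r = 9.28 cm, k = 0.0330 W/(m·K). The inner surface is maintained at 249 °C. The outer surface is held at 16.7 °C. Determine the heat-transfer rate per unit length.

Resistance network (inner→outer):
  R'_aluminium = ln(0.0618/0.0481)/(2πk) = 0.2506/(2π·218) = 1.830×10^-4 m·K/W
  R'_mineral wool = ln(0.0928/0.0618)/(2πk) = 0.4065/(2π·0.0330) = 1.961 m·K/W
ΣR = 1.830×10^-4 + 1.961 = 1.961 m·K/W
Q' = ΔT/ΣR = (249 °C − 16.7 °C)/1.961 = 118 W/m

Q' = 118 W/m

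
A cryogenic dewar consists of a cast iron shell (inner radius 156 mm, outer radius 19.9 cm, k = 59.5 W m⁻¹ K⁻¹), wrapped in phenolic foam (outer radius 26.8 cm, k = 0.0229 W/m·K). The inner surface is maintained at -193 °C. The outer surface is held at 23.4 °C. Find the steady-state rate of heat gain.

Treat each layer as a resistance in series:
  R_cast iron = (1/0.156 − 1/0.199)/(4πk) = 1.385/(4π·59.5) = 0.001853 K/W
  R_phenolic foam = (1/0.199 − 1/0.268)/(4πk) = 1.294/(4π·0.0229) = 4.496 K/W
ΣR = 0.001853 + 4.496 = 4.498 K/W
Q = ΔT/ΣR = (-193 °C − 23.4 °C)/4.498 = -48.1 W
(Negative Q ⇒ heat flows inward; heat gain = 48.1 W.)

Q = 48.1 W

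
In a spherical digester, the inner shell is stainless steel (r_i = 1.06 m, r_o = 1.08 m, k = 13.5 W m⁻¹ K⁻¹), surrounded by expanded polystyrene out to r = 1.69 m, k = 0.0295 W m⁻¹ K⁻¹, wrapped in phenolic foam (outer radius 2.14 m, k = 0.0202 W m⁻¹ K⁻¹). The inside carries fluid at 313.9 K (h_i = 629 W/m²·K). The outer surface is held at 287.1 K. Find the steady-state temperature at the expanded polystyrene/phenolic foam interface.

Resistance network (inner→outer):
  R_conv,in = 1/(4πr²h) = 1/(4π·1.06²·629) = 1.126×10^-4 K/W
  R_stainless steel = (1/1.06 − 1/1.08)/(4πk) = 0.01747/(4π·13.5) = 1.030×10^-4 K/W
  R_expanded polystyrene = (1/1.08 − 1/1.69)/(4πk) = 0.3342/(4π·0.0295) = 0.9015 K/W
  R_phenolic foam = (1/1.69 − 1/2.14)/(4πk) = 0.1244/(4π·0.0202) = 0.4902 K/W
ΣR = 1.126×10^-4 + 1.030×10^-4 + 0.9015 + 0.4902 = 1.392 K/W
Q = ΔT/ΣR = (313.9 K − 287.1 K)/1.392 = 19.25 W
From the inner boundary to the expanded polystyrene/phenolic foam interface, ΣR_partial = 0.9017 K/W.
T_interface = T_in − Q·ΣR_partial = 313.9 K − (19.25)(0.9017) = 296.5 K

T = 296.5 K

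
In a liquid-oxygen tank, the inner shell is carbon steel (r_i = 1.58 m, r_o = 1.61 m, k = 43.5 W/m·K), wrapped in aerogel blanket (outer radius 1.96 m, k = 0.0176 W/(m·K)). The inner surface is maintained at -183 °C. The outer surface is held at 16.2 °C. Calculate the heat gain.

Resistance network (inner→outer):
  R_carbon steel = (1/1.58 − 1/1.61)/(4πk) = 0.01179/(4π·43.5) = 2.157×10^-5 K/W
  R_aerogel blanket = (1/1.61 − 1/1.96)/(4πk) = 0.1109/(4π·0.0176) = 0.5015 K/W
ΣR = 2.157×10^-5 + 0.5015 = 0.5015 K/W
Q = ΔT/ΣR = (-183 °C − 16.2 °C)/0.5015 = -397 W
(Negative Q ⇒ heat flows inward; heat gain = 397 W.)

Q = 397 W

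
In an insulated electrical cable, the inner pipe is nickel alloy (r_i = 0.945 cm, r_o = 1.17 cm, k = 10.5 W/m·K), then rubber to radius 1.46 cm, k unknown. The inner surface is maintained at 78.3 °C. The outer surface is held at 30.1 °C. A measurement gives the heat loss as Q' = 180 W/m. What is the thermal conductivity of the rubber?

k = 0.133 W/m·K

ΣR = ΔT/Q' = |78.3 − 30.1|/180 = 0.2678 m·K/W
Known resistances:
  R'_nickel alloy = ln(0.0117/0.00945)/(2πk) = 0.2136/(2π·10.5) = 0.003237 m·K/W
R_rubber = ΣR − ΣR_known = 0.2678 − 0.003237 = 0.2646 m·K/W
ln(r₂/r₁)/(2πk) = 0.2646 ⇒ k = 0.2214/(2π·0.2646) = 0.133 W/m·K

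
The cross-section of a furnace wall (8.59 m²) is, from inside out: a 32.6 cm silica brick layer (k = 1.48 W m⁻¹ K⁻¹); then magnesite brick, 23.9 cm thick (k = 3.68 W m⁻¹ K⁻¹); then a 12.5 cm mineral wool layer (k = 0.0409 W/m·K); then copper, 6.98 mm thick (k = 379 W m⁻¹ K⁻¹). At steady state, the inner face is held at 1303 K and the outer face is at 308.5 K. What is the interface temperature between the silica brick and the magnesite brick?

Resistance network (inner→outer):
  R_silica brick = L/(kA) = 0.326/(1.48·8.59) = 0.02564 K/W
  R_magnesite brick = L/(kA) = 0.239/(3.68·8.59) = 0.007561 K/W
  R_mineral wool = L/(kA) = 0.125/(0.0409·8.59) = 0.3558 K/W
  R_copper = L/(kA) = 0.00698/(379·8.59) = 2.144×10^-6 K/W
ΣR = 0.02564 + 0.007561 + 0.3558 + 2.144×10^-6 = 0.3890 K/W
Q = ΔT/ΣR = (1303 K − 308.5 K)/0.3890 = 2557 W
From the inner boundary to the silica brick/magnesite brick interface, ΣR_partial = 0.02564 K/W.
T_interface = T_in − Q·ΣR_partial = 1303 K − (2557)(0.02564) = 1237 K

T = 1237 K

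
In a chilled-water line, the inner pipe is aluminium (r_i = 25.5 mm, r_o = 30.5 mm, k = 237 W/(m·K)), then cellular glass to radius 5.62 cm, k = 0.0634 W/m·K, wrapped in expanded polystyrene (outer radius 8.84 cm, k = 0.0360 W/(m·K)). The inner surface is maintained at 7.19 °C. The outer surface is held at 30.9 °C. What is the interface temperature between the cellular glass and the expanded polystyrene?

Resistance network (inner→outer):
  R'_aluminium = ln(0.0305/0.0255)/(2πk) = 0.1790/(2π·237) = 1.202×10^-4 m·K/W
  R'_cellular glass = ln(0.0562/0.0305)/(2πk) = 0.6112/(2π·0.0634) = 1.534 m·K/W
  R'_expanded polystyrene = ln(0.0884/0.0562)/(2πk) = 0.4530/(2π·0.0360) = 2.003 m·K/W
ΣR = 1.202×10^-4 + 1.534 + 2.003 = 3.537 m·K/W
Q' = ΔT/ΣR = (7.19 °C − 30.9 °C)/3.537 = -6.703 W/m
From the inner boundary to the cellular glass/expanded polystyrene interface, ΣR_partial = 1.534 m·K/W.
T_interface = T_in − Q'·ΣR_partial = 7.19 °C − (-6.703)(1.534) = 17.5 °C

T = 17.5 °C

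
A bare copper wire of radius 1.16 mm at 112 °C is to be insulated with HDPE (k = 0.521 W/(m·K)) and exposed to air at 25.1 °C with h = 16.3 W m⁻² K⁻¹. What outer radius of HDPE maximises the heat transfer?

For a cylinder, r_cr = k_ins/h = 0.521/16.3 = 0.0320 m = 3.20 cm

r_cr = 3.20 cm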